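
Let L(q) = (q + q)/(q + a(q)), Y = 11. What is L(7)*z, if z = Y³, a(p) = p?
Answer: 1331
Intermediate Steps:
z = 1331 (z = 11³ = 1331)
L(q) = 1 (L(q) = (q + q)/(q + q) = (2*q)/((2*q)) = (2*q)*(1/(2*q)) = 1)
L(7)*z = 1*1331 = 1331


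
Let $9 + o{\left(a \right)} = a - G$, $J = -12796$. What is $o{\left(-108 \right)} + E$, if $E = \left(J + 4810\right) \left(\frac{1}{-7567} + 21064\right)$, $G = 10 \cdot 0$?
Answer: $- \frac{1272899703321}{7567} \approx -1.6822 \cdot 10^{8}$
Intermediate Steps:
$G = 0$
$o{\left(a \right)} = -9 + a$ ($o{\left(a \right)} = -9 + \left(a - 0\right) = -9 + \left(a + 0\right) = -9 + a$)
$E = - \frac{1272898817982}{7567}$ ($E = \left(-12796 + 4810\right) \left(\frac{1}{-7567} + 21064\right) = - 7986 \left(- \frac{1}{7567} + 21064\right) = \left(-7986\right) \frac{159391287}{7567} = - \frac{1272898817982}{7567} \approx -1.6822 \cdot 10^{8}$)
$o{\left(-108 \right)} + E = \left(-9 - 108\right) - \frac{1272898817982}{7567} = -117 - \frac{1272898817982}{7567} = - \frac{1272899703321}{7567}$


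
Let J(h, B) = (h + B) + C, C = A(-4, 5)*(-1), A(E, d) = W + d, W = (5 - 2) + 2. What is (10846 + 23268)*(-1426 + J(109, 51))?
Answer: -43529464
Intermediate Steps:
W = 5 (W = 3 + 2 = 5)
A(E, d) = 5 + d
C = -10 (C = (5 + 5)*(-1) = 10*(-1) = -10)
J(h, B) = -10 + B + h (J(h, B) = (h + B) - 10 = (B + h) - 10 = -10 + B + h)
(10846 + 23268)*(-1426 + J(109, 51)) = (10846 + 23268)*(-1426 + (-10 + 51 + 109)) = 34114*(-1426 + 150) = 34114*(-1276) = -43529464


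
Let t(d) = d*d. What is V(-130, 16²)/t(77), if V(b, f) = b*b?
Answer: 16900/5929 ≈ 2.8504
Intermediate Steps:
t(d) = d²
V(b, f) = b²
V(-130, 16²)/t(77) = (-130)²/(77²) = 16900/5929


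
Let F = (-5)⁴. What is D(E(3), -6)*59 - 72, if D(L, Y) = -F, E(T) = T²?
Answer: -36947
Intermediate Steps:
F = 625
D(L, Y) = -625 (D(L, Y) = -1*625 = -625)
D(E(3), -6)*59 - 72 = -625*59 - 72 = -36875 - 72 = -36947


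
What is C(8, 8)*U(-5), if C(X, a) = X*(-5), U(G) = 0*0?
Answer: 0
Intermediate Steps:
U(G) = 0
C(X, a) = -5*X
C(8, 8)*U(-5) = -5*8*0 = -40*0 = 0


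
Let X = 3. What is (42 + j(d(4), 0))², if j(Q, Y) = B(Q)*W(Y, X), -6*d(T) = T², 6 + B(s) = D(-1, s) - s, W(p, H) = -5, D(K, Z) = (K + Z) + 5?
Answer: 2704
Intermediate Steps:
D(K, Z) = 5 + K + Z
B(s) = -2 (B(s) = -6 + ((5 - 1 + s) - s) = -6 + ((4 + s) - s) = -6 + 4 = -2)
d(T) = -T²/6
j(Q, Y) = 10 (j(Q, Y) = -2*(-5) = 10)
(42 + j(d(4), 0))² = (42 + 10)² = 52² = 2704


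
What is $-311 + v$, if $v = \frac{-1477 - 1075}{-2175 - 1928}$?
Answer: $- \frac{115771}{373} \approx -310.38$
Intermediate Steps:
$v = \frac{232}{373}$ ($v = - \frac{2552}{-4103} = \left(-2552\right) \left(- \frac{1}{4103}\right) = \frac{232}{373} \approx 0.62198$)
$-311 + v = -311 + \frac{232}{373} = - \frac{115771}{373}$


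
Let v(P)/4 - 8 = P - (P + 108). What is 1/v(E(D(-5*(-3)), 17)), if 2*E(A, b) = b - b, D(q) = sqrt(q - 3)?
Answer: -1/400 ≈ -0.0025000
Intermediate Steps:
D(q) = sqrt(-3 + q)
E(A, b) = 0 (E(A, b) = (b - b)/2 = (1/2)*0 = 0)
v(P) = -400 (v(P) = 32 + 4*(P - (P + 108)) = 32 + 4*(P - (108 + P)) = 32 + 4*(P + (-108 - P)) = 32 + 4*(-108) = 32 - 432 = -400)
1/v(E(D(-5*(-3)), 17)) = 1/(-400) = -1/400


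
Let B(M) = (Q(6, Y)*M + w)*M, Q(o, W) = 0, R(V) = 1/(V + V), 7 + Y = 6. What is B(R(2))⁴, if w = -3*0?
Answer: 0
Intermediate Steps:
Y = -1 (Y = -7 + 6 = -1)
w = 0
R(V) = 1/(2*V)
B(M) = 0 (B(M) = (0*M + 0)*M = (0 + 0)*M = 0*M = 0)
B(R(2))⁴ = 0⁴ = 0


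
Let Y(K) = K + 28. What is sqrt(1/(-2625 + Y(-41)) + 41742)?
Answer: sqrt(290484412010)/2638 ≈ 204.31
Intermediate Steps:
Y(K) = 28 + K
sqrt(1/(-2625 + Y(-41)) + 41742) = sqrt(1/(-2625 + (28 - 41)) + 41742) = sqrt(1/(-2625 - 13) + 41742) = sqrt(1/(-2638) + 41742) = sqrt(-1/2638 + 41742) = sqrt(110115395/2638) = sqrt(290484412010)/2638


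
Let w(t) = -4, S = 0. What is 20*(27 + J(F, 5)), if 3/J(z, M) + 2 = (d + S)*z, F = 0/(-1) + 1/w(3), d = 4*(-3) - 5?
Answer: 1700/3 ≈ 566.67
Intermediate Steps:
d = -17 (d = -12 - 5 = -17)
F = -¼ (F = 0/(-1) + 1/(-4) = 0*(-1) + 1*(-¼) = 0 - ¼ = -¼ ≈ -0.25000)
J(z, M) = 3/(-2 - 17*z) (J(z, M) = 3/(-2 + (-17 + 0)*z) = 3/(-2 - 17*z))
20*(27 + J(F, 5)) = 20*(27 - 3/(2 + 17*(-¼))) = 20*(27 - 3/(2 - 17/4)) = 20*(27 - 3/(-9/4)) = 20*(27 - 3*(-4/9)) = 20*(27 + 4/3) = 20*(85/3) = 1700/3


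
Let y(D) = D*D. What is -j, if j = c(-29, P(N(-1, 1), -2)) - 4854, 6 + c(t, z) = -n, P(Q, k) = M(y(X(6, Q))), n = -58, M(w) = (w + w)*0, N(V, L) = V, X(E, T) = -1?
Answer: 4802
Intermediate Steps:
y(D) = D**2
M(w) = 0 (M(w) = (2*w)*0 = 0)
P(Q, k) = 0
c(t, z) = 52 (c(t, z) = -6 - 1*(-58) = -6 + 58 = 52)
j = -4802 (j = 52 - 4854 = -4802)
-j = -1*(-4802) = 4802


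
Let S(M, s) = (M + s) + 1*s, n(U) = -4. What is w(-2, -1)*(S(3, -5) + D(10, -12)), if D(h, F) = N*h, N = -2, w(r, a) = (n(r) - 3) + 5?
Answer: 54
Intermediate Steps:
w(r, a) = -2 (w(r, a) = (-4 - 3) + 5 = -7 + 5 = -2)
S(M, s) = M + 2*s (S(M, s) = (M + s) + s = M + 2*s)
D(h, F) = -2*h
w(-2, -1)*(S(3, -5) + D(10, -12)) = -2*((3 + 2*(-5)) - 2*10) = -2*((3 - 10) - 20) = -2*(-7 - 20) = -2*(-27) = 54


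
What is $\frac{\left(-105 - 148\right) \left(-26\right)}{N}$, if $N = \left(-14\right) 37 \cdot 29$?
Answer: $- \frac{3289}{7511} \approx -0.43789$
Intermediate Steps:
$N = -15022$ ($N = \left(-518\right) 29 = -15022$)
$\frac{\left(-105 - 148\right) \left(-26\right)}{N} = \frac{\left(-105 - 148\right) \left(-26\right)}{-15022} = \left(-253\right) \left(-26\right) \left(- \frac{1}{15022}\right) = 6578 \left(- \frac{1}{15022}\right) = - \frac{3289}{7511}$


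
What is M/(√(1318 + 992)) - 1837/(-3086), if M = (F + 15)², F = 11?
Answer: 1837/3086 + 338*√2310/1155 ≈ 14.660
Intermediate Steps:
M = 676 (M = (11 + 15)² = 26² = 676)
M/(√(1318 + 992)) - 1837/(-3086) = 676/(√(1318 + 992)) - 1837/(-3086) = 676/(√2310) - 1837*(-1/3086) = 676*(√2310/2310) + 1837/3086 = 338*√2310/1155 + 1837/3086 = 1837/3086 + 338*√2310/1155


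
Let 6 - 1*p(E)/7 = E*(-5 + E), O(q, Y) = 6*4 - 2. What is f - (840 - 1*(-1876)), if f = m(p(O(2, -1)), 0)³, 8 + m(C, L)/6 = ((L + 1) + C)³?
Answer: -1075099975979899310481362486738308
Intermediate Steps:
O(q, Y) = 22 (O(q, Y) = 24 - 2 = 22)
p(E) = 42 - 7*E*(-5 + E)
m(C, L) = -48 + 6*(1 + C + L)³ (m(C, L) = -48 + 6*((L + 1) + C)³ = -48 + 6*((1 + L) + C)³ = -48 + 6*(1 + C + L)³)
f = -1075099975979899310481362486735592 (f = (-48 + 6*(1 + (42 - 7*22² + 35*22) + 0)³)³ = (-48 + 6*(1 + (42 - 7*484 + 770) + 0)³)³ = (-48 + 6*(1 + (42 - 3388 + 770) + 0)³)³ = (-48 + 6*(1 - 2576 + 0)³)³ = (-48 + 6*(-2575)³)³ = (-48 + 6*(-17073859375))³ = (-48 - 102443156250)³ = (-102443156298)³ = -1075099975979899310481362486735592)
f - (840 - 1*(-1876)) = -1075099975979899310481362486735592 - (840 - 1*(-1876)) = -1075099975979899310481362486735592 - (840 + 1876) = -1075099975979899310481362486735592 - 1*2716 = -1075099975979899310481362486735592 - 2716 = -1075099975979899310481362486738308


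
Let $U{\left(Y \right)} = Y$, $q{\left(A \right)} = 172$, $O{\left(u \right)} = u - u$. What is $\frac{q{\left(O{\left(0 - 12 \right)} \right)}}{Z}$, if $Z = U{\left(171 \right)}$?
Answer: $\frac{172}{171} \approx 1.0058$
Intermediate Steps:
$O{\left(u \right)} = 0$
$Z = 171$
$\frac{q{\left(O{\left(0 - 12 \right)} \right)}}{Z} = \frac{172}{171}$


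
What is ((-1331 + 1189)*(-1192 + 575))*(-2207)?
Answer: -193364098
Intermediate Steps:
((-1331 + 1189)*(-1192 + 575))*(-2207) = -142*(-617)*(-2207) = 87614*(-2207) = -193364098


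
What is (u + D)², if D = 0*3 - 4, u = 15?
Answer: 121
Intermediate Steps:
D = -4 (D = 0 - 4 = -4)
(u + D)² = (15 - 4)² = 11² = 121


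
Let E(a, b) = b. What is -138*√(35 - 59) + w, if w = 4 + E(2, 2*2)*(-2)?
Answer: -4 - 276*I*√6 ≈ -4.0 - 676.06*I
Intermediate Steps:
w = -4 (w = 4 + (2*2)*(-2) = 4 + 4*(-2) = 4 - 8 = -4)
-138*√(35 - 59) + w = -138*√(35 - 59) - 4 = -276*I*√6 - 4 = -4 - 276*I*√6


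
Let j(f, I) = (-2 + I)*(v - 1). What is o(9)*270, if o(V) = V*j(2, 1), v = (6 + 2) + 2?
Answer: -21870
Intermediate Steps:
v = 10 (v = 8 + 2 = 10)
j(f, I) = -18 + 9*I (j(f, I) = (-2 + I)*(10 - 1) = (-2 + I)*9 = -18 + 9*I)
o(V) = -9*V (o(V) = V*(-18 + 9*1) = V*(-18 + 9) = V*(-9) = -9*V)
o(9)*270 = -9*9*270 = -81*270 = -21870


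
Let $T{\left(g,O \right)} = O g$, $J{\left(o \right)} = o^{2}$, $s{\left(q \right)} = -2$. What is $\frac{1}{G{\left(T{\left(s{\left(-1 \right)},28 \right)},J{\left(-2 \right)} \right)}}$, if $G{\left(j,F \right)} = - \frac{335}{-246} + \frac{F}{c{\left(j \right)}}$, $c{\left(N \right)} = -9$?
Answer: $\frac{738}{677} \approx 1.0901$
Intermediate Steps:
$G{\left(j,F \right)} = \frac{335}{246} - \frac{F}{9}$ ($G{\left(j,F \right)} = - \frac{335}{-246} + \frac{F}{-9} = \left(-335\right) \left(- \frac{1}{246}\right) + F \left(- \frac{1}{9}\right) = \frac{335}{246} - \frac{F}{9}$)
$\frac{1}{G{\left(T{\left(s{\left(-1 \right)},28 \right)},J{\left(-2 \right)} \right)}} = \frac{1}{\frac{335}{246} - \frac{\left(-2\right)^{2}}{9}} = \frac{1}{\frac{335}{246} - \frac{4}{9}} = \frac{1}{\frac{677}{738}} = \frac{738}{677}$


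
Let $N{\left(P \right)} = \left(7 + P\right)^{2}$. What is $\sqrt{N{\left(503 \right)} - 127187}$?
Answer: $\sqrt{132913} \approx 364.57$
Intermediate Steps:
$\sqrt{N{\left(503 \right)} - 127187} = \sqrt{\left(7 + 503\right)^{2} - 127187} = \sqrt{510^{2} - 127187} = \sqrt{260100 - 127187} = \sqrt{132913}$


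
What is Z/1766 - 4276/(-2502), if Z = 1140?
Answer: 2600924/1104633 ≈ 2.3546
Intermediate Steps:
Z/1766 - 4276/(-2502) = 1140/1766 - 4276/(-2502) = 1140*(1/1766) - 4276*(-1/2502) = 570/883 + 2138/1251 = 2600924/1104633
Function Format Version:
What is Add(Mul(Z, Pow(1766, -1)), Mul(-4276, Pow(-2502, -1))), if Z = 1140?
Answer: Rational(2600924, 1104633) ≈ 2.3546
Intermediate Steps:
Add(Mul(Z, Pow(1766, -1)), Mul(-4276, Pow(-2502, -1))) = Add(Mul(1140, Pow(1766, -1)), Mul(-4276, Pow(-2502, -1))) = Add(Mul(1140, Rational(1, 1766)), Mul(-4276, Rational(-1, 2502))) = Add(Rational(570, 883), Rational(2138, 1251)) = Rational(2600924, 1104633)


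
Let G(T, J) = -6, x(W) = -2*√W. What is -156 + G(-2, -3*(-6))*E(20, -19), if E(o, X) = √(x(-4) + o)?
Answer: -156 - 12*√(5 - I) ≈ -182.97 + 2.6701*I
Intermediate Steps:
E(o, X) = √(o - 4*I) (E(o, X) = √(-4*I + o) = √(o - 4*I))
-156 + G(-2, -3*(-6))*E(20, -19) = -156 - 6*√(20 - 4*I)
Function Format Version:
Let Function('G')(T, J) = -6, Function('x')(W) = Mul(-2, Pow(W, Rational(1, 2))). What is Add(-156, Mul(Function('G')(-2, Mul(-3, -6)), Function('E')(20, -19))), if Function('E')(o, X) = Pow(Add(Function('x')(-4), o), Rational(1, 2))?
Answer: Add(-156, Mul(-12, Pow(Add(5, Mul(-1, I)), Rational(1, 2)))) ≈ Add(-182.97, Mul(2.6701, I))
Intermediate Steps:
Function('E')(o, X) = Pow(Add(o, Mul(-4, I)), Rational(1, 2)) (Function('E')(o, X) = Pow(Add(Mul(-2, Pow(-4, Rational(1, 2))), o), Rational(1, 2)) = Pow(Add(Mul(-2, Mul(2, I)), o), Rational(1, 2)) = Pow(Add(Mul(-4, I), o), Rational(1, 2)) = Pow(Add(o, Mul(-4, I)), Rational(1, 2)))
Add(-156, Mul(Function('G')(-2, Mul(-3, -6)), Function('E')(20, -19))) = Add(-156, Mul(-6, Pow(Add(20, Mul(-4, I)), Rational(1, 2))))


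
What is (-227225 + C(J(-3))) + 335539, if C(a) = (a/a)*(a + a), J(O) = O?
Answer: 108308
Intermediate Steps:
C(a) = 2*a (C(a) = 1*(2*a) = 2*a)
(-227225 + C(J(-3))) + 335539 = (-227225 + 2*(-3)) + 335539 = (-227225 - 6) + 335539 = -227231 + 335539 = 108308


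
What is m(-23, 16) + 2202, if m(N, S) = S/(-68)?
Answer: 37430/17 ≈ 2201.8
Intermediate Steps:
m(N, S) = -S/68 (m(N, S) = S*(-1/68) = -S/68)
m(-23, 16) + 2202 = -1/68*16 + 2202 = -4/17 + 2202 = 37430/17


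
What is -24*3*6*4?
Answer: -1728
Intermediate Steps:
-24*3*6*4 = -432*4 = -24*72 = -1728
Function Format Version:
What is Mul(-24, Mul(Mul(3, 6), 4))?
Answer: -1728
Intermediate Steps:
Mul(-24, Mul(Mul(3, 6), 4)) = Mul(-24, Mul(18, 4)) = Mul(-24, 72) = -1728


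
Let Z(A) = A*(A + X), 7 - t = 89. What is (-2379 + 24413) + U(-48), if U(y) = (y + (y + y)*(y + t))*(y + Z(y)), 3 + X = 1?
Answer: 29262098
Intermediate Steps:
t = -82 (t = 7 - 1*89 = 7 - 89 = -82)
X = -2 (X = -3 + 1 = -2)
Z(A) = A*(-2 + A) (Z(A) = A*(A - 2) = A*(-2 + A))
U(y) = (y + y*(-2 + y))*(y + 2*y*(-82 + y)) (U(y) = (y + (y + y)*(y - 82))*(y + y*(-2 + y)) = (y + (2*y)*(-82 + y))*(y + y*(-2 + y)) = (y + 2*y*(-82 + y))*(y + y*(-2 + y)) = (y + y*(-2 + y))*(y + 2*y*(-82 + y)))
(-2379 + 24413) + U(-48) = (-2379 + 24413) + (-48)²*(163 - 165*(-48) + 2*(-48)²) = 22034 + 2304*(163 + 7920 + 2*2304) = 22034 + 2304*(163 + 7920 + 4608) = 22034 + 2304*12691 = 22034 + 29240064 = 29262098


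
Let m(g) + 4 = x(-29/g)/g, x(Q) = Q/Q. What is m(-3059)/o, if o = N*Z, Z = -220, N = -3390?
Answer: -4079/760467400 ≈ -5.3638e-6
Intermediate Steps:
x(Q) = 1
o = 745800 (o = -3390*(-220) = 745800)
m(g) = -4 + 1/g
m(-3059)/o = (-4 + 1/(-3059))/745800 = (-4 - 1/3059)*(1/745800) = -12237/3059*1/745800 = -4079/760467400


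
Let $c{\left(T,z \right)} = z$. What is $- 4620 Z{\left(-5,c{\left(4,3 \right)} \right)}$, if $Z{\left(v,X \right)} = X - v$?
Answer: $-36960$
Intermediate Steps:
$- 4620 Z{\left(-5,c{\left(4,3 \right)} \right)} = - 4620 \left(3 - -5\right) = - 4620 \left(3 + 5\right) = \left(-4620\right) 8 = -36960$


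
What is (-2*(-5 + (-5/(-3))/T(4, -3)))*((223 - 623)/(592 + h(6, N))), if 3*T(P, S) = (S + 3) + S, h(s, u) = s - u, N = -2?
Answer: -80/9 ≈ -8.8889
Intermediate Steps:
T(P, S) = 1 + 2*S/3 (T(P, S) = ((S + 3) + S)/3 = ((3 + S) + S)/3 = (3 + 2*S)/3 = 1 + 2*S/3)
(-2*(-5 + (-5/(-3))/T(4, -3)))*((223 - 623)/(592 + h(6, N))) = (-2*(-5 + (-5/(-3))/(1 + (⅔)*(-3))))*((223 - 623)/(592 + (6 - 1*(-2)))) = (-2*(-5 + (-5*(-⅓))/(1 - 2)))*(-400/(592 + (6 + 2))) = (-2*(-5 + (5/3)/(-1)))*(-400/(592 + 8)) = (-2*(-5 + (5/3)*(-1)))*(-400/600) = (-2*(-5 - 5/3))*(-400*1/600) = -2*(-20/3)*(-⅔) = (40/3)*(-⅔) = -80/9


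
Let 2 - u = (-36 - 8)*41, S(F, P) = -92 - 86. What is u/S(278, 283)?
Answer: -903/89 ≈ -10.146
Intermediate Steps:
S(F, P) = -178
u = 1806 (u = 2 - (-36 - 8)*41 = 2 - (-44)*41 = 2 - 1*(-1804) = 2 + 1804 = 1806)
u/S(278, 283) = 1806/(-178) = 1806*(-1/178) = -903/89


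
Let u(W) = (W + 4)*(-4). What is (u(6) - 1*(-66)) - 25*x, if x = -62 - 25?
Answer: 2201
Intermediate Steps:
x = -87
u(W) = -16 - 4*W (u(W) = (4 + W)*(-4) = -16 - 4*W)
(u(6) - 1*(-66)) - 25*x = ((-16 - 4*6) - 1*(-66)) - 25*(-87) = ((-16 - 24) + 66) + 2175 = (-40 + 66) + 2175 = 26 + 2175 = 2201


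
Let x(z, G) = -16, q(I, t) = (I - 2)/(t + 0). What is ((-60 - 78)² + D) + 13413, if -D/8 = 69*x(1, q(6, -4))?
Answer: 41289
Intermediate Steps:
q(I, t) = (-2 + I)/t
D = 8832 (D = -552*(-16) = -8*(-1104) = 8832)
((-60 - 78)² + D) + 13413 = ((-60 - 78)² + 8832) + 13413 = ((-138)² + 8832) + 13413 = (19044 + 8832) + 13413 = 27876 + 13413 = 41289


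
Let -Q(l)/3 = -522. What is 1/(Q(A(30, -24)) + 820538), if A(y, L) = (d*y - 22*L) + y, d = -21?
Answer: 1/822104 ≈ 1.2164e-6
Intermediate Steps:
A(y, L) = -22*L - 20*y (A(y, L) = (-21*y - 22*L) + y = (-22*L - 21*y) + y = -22*L - 20*y)
Q(l) = 1566 (Q(l) = -3*(-522) = 1566)
1/(Q(A(30, -24)) + 820538) = 1/(1566 + 820538) = 1/822104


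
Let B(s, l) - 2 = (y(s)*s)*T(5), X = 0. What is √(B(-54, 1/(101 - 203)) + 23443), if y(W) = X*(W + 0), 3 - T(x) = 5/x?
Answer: 3*√2605 ≈ 153.12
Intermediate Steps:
T(x) = 3 - 5/x
y(W) = 0 (y(W) = 0*(W + 0) = 0*W = 0)
B(s, l) = 2 (B(s, l) = 2 + (0*s)*(3 - 5/5) = 2 + 0*(3 - 5*⅕) = 2 + 0*(3 - 1) = 2 + 0*2 = 2 + 0 = 2)
√(B(-54, 1/(101 - 203)) + 23443) = √(2 + 23443) = √23445 = 3*√2605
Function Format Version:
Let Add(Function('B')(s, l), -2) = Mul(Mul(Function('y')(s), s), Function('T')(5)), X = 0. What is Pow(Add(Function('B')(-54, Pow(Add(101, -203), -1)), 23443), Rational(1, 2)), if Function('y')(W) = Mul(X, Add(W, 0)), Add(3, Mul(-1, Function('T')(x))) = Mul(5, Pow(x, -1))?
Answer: Mul(3, Pow(2605, Rational(1, 2))) ≈ 153.12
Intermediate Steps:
Function('T')(x) = Add(3, Mul(-5, Pow(x, -1))) (Function('T')(x) = Add(3, Mul(-1, Mul(5, Pow(x, -1)))) = Add(3, Mul(-5, Pow(x, -1))))
Function('y')(W) = 0 (Function('y')(W) = Mul(0, Add(W, 0)) = Mul(0, W) = 0)
Function('B')(s, l) = 2 (Function('B')(s, l) = Add(2, Mul(Mul(0, s), Add(3, Mul(-5, Pow(5, -1))))) = Add(2, Mul(0, Add(3, Mul(-5, Rational(1, 5))))) = Add(2, Mul(0, Add(3, -1))) = Add(2, Mul(0, 2)) = Add(2, 0) = 2)
Pow(Add(Function('B')(-54, Pow(Add(101, -203), -1)), 23443), Rational(1, 2)) = Pow(Add(2, 23443), Rational(1, 2)) = Pow(23445, Rational(1, 2)) = Mul(3, Pow(2605, Rational(1, 2)))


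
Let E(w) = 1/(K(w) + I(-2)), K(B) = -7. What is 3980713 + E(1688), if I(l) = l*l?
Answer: 11942138/3 ≈ 3.9807e+6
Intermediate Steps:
I(l) = l**2
E(w) = -1/3 (E(w) = 1/(-7 + (-2)**2) = 1/(-7 + 4) = 1/(-3) = -1/3)
3980713 + E(1688) = 3980713 - 1/3 = 11942138/3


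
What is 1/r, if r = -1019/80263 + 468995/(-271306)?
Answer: -21775833478/37919406499 ≈ -0.57427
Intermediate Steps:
r = -37919406499/21775833478 (r = -1019*1/80263 + 468995*(-1/271306) = -1019/80263 - 468995/271306 = -37919406499/21775833478 ≈ -1.7414)
1/r = 1/(-37919406499/21775833478) = -21775833478/37919406499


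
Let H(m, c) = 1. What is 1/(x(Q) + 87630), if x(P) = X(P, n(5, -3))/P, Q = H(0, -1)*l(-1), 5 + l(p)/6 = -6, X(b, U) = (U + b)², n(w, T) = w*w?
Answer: 66/5781899 ≈ 1.1415e-5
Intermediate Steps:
n(w, T) = w²
l(p) = -66 (l(p) = -30 + 6*(-6) = -30 - 36 = -66)
Q = -66 (Q = 1*(-66) = -66)
x(P) = (25 + P)²/P (x(P) = (5² + P)²/P = (25 + P)²/P)
1/(x(Q) + 87630) = 1/((25 - 66)²/(-66) + 87630) = 1/(-1/66*(-41)² + 87630) = 1/(-1/66*1681 + 87630) = 1/(-1681/66 + 87630) = 1/(5781899/66) = 66/5781899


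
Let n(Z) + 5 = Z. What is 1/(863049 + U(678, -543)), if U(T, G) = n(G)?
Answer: 1/862501 ≈ 1.1594e-6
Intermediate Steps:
n(Z) = -5 + Z
U(T, G) = -5 + G
1/(863049 + U(678, -543)) = 1/(863049 + (-5 - 543)) = 1/(863049 - 548) = 1/862501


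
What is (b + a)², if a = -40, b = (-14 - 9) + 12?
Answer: 2601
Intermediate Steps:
b = -11 (b = -23 + 12 = -11)
(b + a)² = (-11 - 40)² = (-51)² = 2601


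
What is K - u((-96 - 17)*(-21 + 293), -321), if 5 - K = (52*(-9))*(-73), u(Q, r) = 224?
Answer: -34383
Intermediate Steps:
K = -34159 (K = 5 - 52*(-9)*(-73) = 5 - (-468)*(-73) = 5 - 1*34164 = 5 - 34164 = -34159)
K - u((-96 - 17)*(-21 + 293), -321) = -34159 - 1*224 = -34159 - 224 = -34383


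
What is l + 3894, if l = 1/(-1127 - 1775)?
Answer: 11300387/2902 ≈ 3894.0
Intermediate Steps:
l = -1/2902 (l = 1/(-2902) = -1/2902 ≈ -0.00034459)
l + 3894 = -1/2902 + 3894 = 11300387/2902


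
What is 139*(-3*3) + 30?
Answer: -1221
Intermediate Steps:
139*(-3*3) + 30 = 139*(-9) + 30 = -1251 + 30 = -1221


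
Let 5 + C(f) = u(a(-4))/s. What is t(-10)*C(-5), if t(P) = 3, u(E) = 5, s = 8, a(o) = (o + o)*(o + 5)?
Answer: -105/8 ≈ -13.125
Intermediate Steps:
a(o) = 2*o*(5 + o) (a(o) = (2*o)*(5 + o) = 2*o*(5 + o))
C(f) = -35/8 (C(f) = -5 + 5/8 = -35/8)
t(-10)*C(-5) = 3*(-35/8) = -105/8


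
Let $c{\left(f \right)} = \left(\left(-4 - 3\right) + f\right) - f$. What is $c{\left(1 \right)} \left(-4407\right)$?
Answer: $30849$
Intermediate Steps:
$c{\left(f \right)} = -7$ ($c{\left(f \right)} = \left(-7 + f\right) - f = -7$)
$c{\left(1 \right)} \left(-4407\right) = \left(-7\right) \left(-4407\right) = 30849$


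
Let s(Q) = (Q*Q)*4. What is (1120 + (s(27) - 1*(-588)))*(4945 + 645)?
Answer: 25848160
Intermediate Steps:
s(Q) = 4*Q**2 (s(Q) = Q**2*4 = 4*Q**2)
(1120 + (s(27) - 1*(-588)))*(4945 + 645) = (1120 + (4*27**2 - 1*(-588)))*(4945 + 645) = (1120 + (4*729 + 588))*5590 = (1120 + (2916 + 588))*5590 = (1120 + 3504)*5590 = 4624*5590 = 25848160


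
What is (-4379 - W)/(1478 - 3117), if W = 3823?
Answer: 8202/1639 ≈ 5.0043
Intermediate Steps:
(-4379 - W)/(1478 - 3117) = (-4379 - 1*3823)/(1478 - 3117) = (-4379 - 3823)/(-1639) = -8202*(-1/1639) = 8202/1639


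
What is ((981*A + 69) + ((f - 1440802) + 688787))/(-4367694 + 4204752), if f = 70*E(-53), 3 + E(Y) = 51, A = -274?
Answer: 39130/6267 ≈ 6.2438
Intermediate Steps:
E(Y) = 48 (E(Y) = -3 + 51 = 48)
f = 3360 (f = 70*48 = 3360)
((981*A + 69) + ((f - 1440802) + 688787))/(-4367694 + 4204752) = ((981*(-274) + 69) + ((3360 - 1440802) + 688787))/(-4367694 + 4204752) = ((-268794 + 69) + (-1437442 + 688787))/(-162942) = (-268725 - 748655)*(-1/162942) = -1017380*(-1/162942) = 39130/6267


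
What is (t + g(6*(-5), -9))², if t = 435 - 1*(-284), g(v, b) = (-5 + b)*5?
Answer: 421201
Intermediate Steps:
g(v, b) = -25 + 5*b
t = 719 (t = 435 + 284 = 719)
(t + g(6*(-5), -9))² = (719 + (-25 + 5*(-9)))² = (719 + (-25 - 45))² = (719 - 70)² = 649² = 421201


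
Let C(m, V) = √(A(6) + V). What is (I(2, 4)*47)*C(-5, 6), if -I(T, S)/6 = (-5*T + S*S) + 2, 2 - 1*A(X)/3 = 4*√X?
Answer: -4512*√(3 - 3*√6) ≈ -9408.9*I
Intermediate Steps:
A(X) = 6 - 12*√X
I(T, S) = -12 - 6*S² + 30*T (I(T, S) = -6*((-5*T + S*S) + 2) = -6*((-5*T + S²) + 2) = -6*((S² - 5*T) + 2) = -6*(2 + S² - 5*T) = -12 - 6*S² + 30*T)
C(m, V) = √(6 + V - 12*√6) (C(m, V) = √((6 - 12*√6) + V) = √(6 + V - 12*√6))
(I(2, 4)*47)*C(-5, 6) = ((-12 - 6*4² + 30*2)*47)*√(6 + 6 - 12*√6) = ((-12 - 6*16 + 60)*47)*√(12 - 12*√6) = ((-12 - 96 + 60)*47)*√(12 - 12*√6) = (-48*47)*√(12 - 12*√6) = -2256*√(12 - 12*√6)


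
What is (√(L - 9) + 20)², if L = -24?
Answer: (20 + I*√33)² ≈ 367.0 + 229.78*I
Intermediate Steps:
(√(L - 9) + 20)² = (√(-24 - 9) + 20)² = (√(-33) + 20)² = (I*√33 + 20)² = (20 + I*√33)²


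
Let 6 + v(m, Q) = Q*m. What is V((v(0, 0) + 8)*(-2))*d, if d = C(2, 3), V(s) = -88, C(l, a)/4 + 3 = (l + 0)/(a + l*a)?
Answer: 8800/9 ≈ 977.78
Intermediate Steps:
v(m, Q) = -6 + Q*m
C(l, a) = -12 + 4*l/(a + a*l) (C(l, a) = -12 + 4*((l + 0)/(a + l*a)) = -12 + 4*(l/(a + a*l)) = -12 + 4*l/(a + a*l))
d = -100/9 (d = 4*(2 - 3*3 - 3*3*2)/(3*(1 + 2)) = 4*(1/3)*(2 - 9 - 18)/3 = 4*(1/3)*(1/3)*(-25) = -100/9 ≈ -11.111)
V((v(0, 0) + 8)*(-2))*d = -88*(-100/9) = 8800/9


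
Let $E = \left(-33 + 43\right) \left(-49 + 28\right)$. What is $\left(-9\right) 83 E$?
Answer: $156870$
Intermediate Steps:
$E = -210$ ($E = 10 \left(-21\right) = -210$)
$\left(-9\right) 83 E = \left(-9\right) 83 \left(-210\right) = \left(-747\right) \left(-210\right) = 156870$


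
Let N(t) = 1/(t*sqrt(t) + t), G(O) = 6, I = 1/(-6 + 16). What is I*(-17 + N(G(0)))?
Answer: -511/300 + sqrt(6)/300 ≈ -1.6952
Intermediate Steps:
I = 1/10 ≈ 0.10000
N(t) = 1/(t + t**(3/2)) (N(t) = 1/(t**(3/2) + t) = 1/(t + t**(3/2)))
I*(-17 + N(G(0))) = (-17 + 1/(6 + 6**(3/2)))/10 = (-17 + 1/(6 + 6*sqrt(6)))/10 = -17/10 + 1/(10*(6 + 6*sqrt(6)))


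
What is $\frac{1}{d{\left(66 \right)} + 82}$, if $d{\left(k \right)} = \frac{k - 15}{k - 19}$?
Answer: $\frac{47}{3905} \approx 0.012036$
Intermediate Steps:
$d{\left(k \right)} = \frac{-15 + k}{-19 + k}$
$\frac{1}{d{\left(66 \right)} + 82} = \frac{1}{\frac{-15 + 66}{-19 + 66} + 82} = \frac{1}{\frac{1}{47} \cdot 51 + 82} = \frac{1}{\frac{51}{47} + 82} = \frac{1}{\frac{3905}{47}} = \frac{47}{3905}$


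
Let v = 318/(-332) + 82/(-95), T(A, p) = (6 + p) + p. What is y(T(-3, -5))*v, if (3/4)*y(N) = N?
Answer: 229736/23655 ≈ 9.7119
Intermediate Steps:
T(A, p) = 6 + 2*p
v = -28717/15770 (v = 318*(-1/332) + 82*(-1/95) = -159/166 - 82/95 = -28717/15770 ≈ -1.8210)
y(N) = 4*N/3
y(T(-3, -5))*v = (4*(6 + 2*(-5))/3)*(-28717/15770) = (4*(6 - 10)/3)*(-28717/15770) = ((4/3)*(-4))*(-28717/15770) = -16/3*(-28717/15770) = 229736/23655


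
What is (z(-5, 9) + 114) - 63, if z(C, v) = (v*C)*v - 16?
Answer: -370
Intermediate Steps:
z(C, v) = -16 + C*v**2 (z(C, v) = (C*v)*v - 16 = C*v**2 - 16 = -16 + C*v**2)
(z(-5, 9) + 114) - 63 = ((-16 - 5*9**2) + 114) - 63 = ((-16 - 5*81) + 114) - 63 = ((-16 - 405) + 114) - 63 = (-421 + 114) - 63 = -307 - 63 = -370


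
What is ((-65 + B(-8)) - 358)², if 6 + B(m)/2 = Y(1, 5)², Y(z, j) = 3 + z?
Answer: 162409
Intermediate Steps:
B(m) = 20 (B(m) = -12 + 2*(3 + 1)² = -12 + 2*4² = -12 + 2*16 = -12 + 32 = 20)
((-65 + B(-8)) - 358)² = ((-65 + 20) - 358)² = (-45 - 358)² = (-403)² = 162409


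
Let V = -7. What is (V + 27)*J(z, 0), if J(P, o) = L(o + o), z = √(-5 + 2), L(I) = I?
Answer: 0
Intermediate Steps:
z = I*√3 (z = √(-3) = I*√3 ≈ 1.732*I)
J(P, o) = 2*o (J(P, o) = o + o = 2*o)
(V + 27)*J(z, 0) = (-7 + 27)*(2*0) = 20*0 = 0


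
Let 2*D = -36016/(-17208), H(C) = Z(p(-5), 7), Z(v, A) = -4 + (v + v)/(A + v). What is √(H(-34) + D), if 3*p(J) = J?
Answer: I*√29434762/2868 ≈ 1.8917*I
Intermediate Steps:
p(J) = J/3
Z(v, A) = -4 + 2*v/(A + v) (Z(v, A) = -4 + (2*v)/(A + v) = -4 + 2*v/(A + v))
H(C) = -37/8 (H(C) = 2*(-(-5)/3 - 2*7)/(7 + (⅓)*(-5)) = 2*(-1*(-5/3) - 14)/(7 - 5/3) = 2*(5/3 - 14)/(16/3) = 2*(3/16)*(-37/3) = -37/8)
D = 2251/2151 (D = (-36016/(-17208))/2 = (-36016*(-1/17208))/2 = (½)*(4502/2151) = 2251/2151 ≈ 1.0465)
√(H(-34) + D) = √(-37/8 + 2251/2151) = √(-61579/17208) = I*√29434762/2868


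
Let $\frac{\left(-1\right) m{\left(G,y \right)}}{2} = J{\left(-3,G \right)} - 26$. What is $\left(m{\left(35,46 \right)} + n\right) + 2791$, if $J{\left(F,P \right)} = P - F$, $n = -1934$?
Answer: $833$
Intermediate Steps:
$m{\left(G,y \right)} = 46 - 2 G$ ($m{\left(G,y \right)} = - 2 \left(\left(G - -3\right) - 26\right) = - 2 \left(\left(G + 3\right) - 26\right) = - 2 \left(\left(3 + G\right) - 26\right) = - 2 \left(-23 + G\right) = 46 - 2 G$)
$\left(m{\left(35,46 \right)} + n\right) + 2791 = \left(\left(46 - 70\right) - 1934\right) + 2791 = \left(-24 - 1934\right) + 2791 = -1958 + 2791 = 833$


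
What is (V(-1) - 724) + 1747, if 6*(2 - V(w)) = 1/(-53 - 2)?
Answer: 338251/330 ≈ 1025.0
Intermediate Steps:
V(w) = 661/330 (V(w) = 2 - 1/(6*(-53 - 2)) = 2 - 1/6/(-55) = 2 - 1/6*(-1/55) = 2 + 1/330 = 661/330)
(V(-1) - 724) + 1747 = (661/330 - 724) + 1747 = -238259/330 + 1747 = 338251/330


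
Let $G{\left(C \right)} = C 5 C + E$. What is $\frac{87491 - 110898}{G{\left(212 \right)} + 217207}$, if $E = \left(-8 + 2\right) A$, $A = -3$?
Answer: $- \frac{23407}{441945} \approx -0.052964$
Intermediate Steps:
$E = 18$ ($E = \left(-8 + 2\right) \left(-3\right) = \left(-6\right) \left(-3\right) = 18$)
$G{\left(C \right)} = 18 + 5 C^{2}$ ($G{\left(C \right)} = C 5 C + 18 = 5 C C + 18 = 5 C^{2} + 18 = 18 + 5 C^{2}$)
$\frac{87491 - 110898}{G{\left(212 \right)} + 217207} = \frac{87491 - 110898}{\left(18 + 5 \cdot 212^{2}\right) + 217207} = - \frac{23407}{\left(18 + 5 \cdot 44944\right) + 217207} = - \frac{23407}{\left(18 + 224720\right) + 217207} = - \frac{23407}{224738 + 217207} = - \frac{23407}{441945}$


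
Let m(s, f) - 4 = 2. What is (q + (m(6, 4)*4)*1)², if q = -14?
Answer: 100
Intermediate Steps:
m(s, f) = 6 (m(s, f) = 4 + 2 = 6)
(q + (m(6, 4)*4)*1)² = (-14 + (6*4)*1)² = (-14 + 24*1)² = (-14 + 24)² = 10² = 100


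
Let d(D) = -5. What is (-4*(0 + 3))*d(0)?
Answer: 60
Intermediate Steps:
(-4*(0 + 3))*d(0) = -4*(0 + 3)*(-5) = -4*3*(-5) = -12*(-5) = 60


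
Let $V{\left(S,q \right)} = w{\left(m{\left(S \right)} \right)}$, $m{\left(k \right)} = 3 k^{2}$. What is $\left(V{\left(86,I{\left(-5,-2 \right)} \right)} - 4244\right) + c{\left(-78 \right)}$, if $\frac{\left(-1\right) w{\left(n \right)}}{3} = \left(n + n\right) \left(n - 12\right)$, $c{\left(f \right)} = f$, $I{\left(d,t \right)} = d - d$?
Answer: $-2952250850$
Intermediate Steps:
$I{\left(d,t \right)} = 0$
$w{\left(n \right)} = - 6 n \left(-12 + n\right)$ ($w{\left(n \right)} = - 3 \left(n + n\right) \left(n - 12\right) = - 3 \cdot 2 n \left(-12 + n\right) = - 6 n \left(-12 + n\right)$)
$V{\left(S,q \right)} = 18 S^{2} \left(12 - 3 S^{2}\right)$ ($V{\left(S,q \right)} = 6 \cdot 3 S^{2} \left(12 - 3 S^{2}\right) = 18 S^{2} \left(12 - 3 S^{2}\right)$)
$\left(V{\left(86,I{\left(-5,-2 \right)} \right)} - 4244\right) + c{\left(-78 \right)} = \left(54 \cdot 86^{2} \left(4 - 86^{2}\right) - 4244\right) - 78 = \left(54 \cdot 7396 \left(4 - 7396\right) - 4244\right) - 78 = \left(54 \cdot 7396 \left(-7392\right) - 4244\right) - 78 = \left(-2952246528 - 4244\right) - 78 = -2952250772 - 78 = -2952250850$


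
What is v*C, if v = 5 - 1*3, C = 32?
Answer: 64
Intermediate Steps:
v = 2 (v = 5 - 3 = 2)
v*C = 2*32 = 64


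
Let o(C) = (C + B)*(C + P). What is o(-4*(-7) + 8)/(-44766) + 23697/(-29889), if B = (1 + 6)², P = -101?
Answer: -3685939/5506218 ≈ -0.66941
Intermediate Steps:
B = 49 (B = 7² = 49)
o(C) = (-101 + C)*(49 + C) (o(C) = (C + 49)*(C - 101) = (49 + C)*(-101 + C) = (-101 + C)*(49 + C))
o(-4*(-7) + 8)/(-44766) + 23697/(-29889) = (-4949 + (-4*(-7) + 8)² - 52*(-4*(-7) + 8))/(-44766) + 23697/(-29889) = (-4949 + (28 + 8)² - 52*(28 + 8))*(-1/44766) + 23697*(-1/29889) = (-4949 + 36² - 52*36)*(-1/44766) - 2633/3321 = (-4949 + 1296 - 1872)*(-1/44766) - 2633/3321 = -5525*(-1/44766) - 2633/3321 = 5525/44766 - 2633/3321 = -3685939/5506218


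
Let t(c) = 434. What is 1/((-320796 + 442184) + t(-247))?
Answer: 1/121822 ≈ 8.2087e-6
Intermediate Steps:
1/((-320796 + 442184) + t(-247)) = 1/((-320796 + 442184) + 434) = 1/(121388 + 434) = 1/121822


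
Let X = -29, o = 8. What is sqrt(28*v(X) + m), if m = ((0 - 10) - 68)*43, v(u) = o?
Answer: I*sqrt(3130) ≈ 55.946*I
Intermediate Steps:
v(u) = 8
m = -3354 (m = (-10 - 68)*43 = -78*43 = -3354)
sqrt(28*v(X) + m) = sqrt(28*8 - 3354) = sqrt(224 - 3354) = sqrt(-3130) = I*sqrt(3130)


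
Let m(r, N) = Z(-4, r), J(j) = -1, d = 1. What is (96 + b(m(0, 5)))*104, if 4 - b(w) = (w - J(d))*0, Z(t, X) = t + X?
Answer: 10400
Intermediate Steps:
Z(t, X) = X + t
m(r, N) = -4 + r (m(r, N) = r - 4 = -4 + r)
b(w) = 4 (b(w) = 4 - (w - 1*(-1))*0 = 4 - (w + 1)*0 = 4 - (1 + w)*0 = 4 - 1*0 = 4 + 0 = 4)
(96 + b(m(0, 5)))*104 = (96 + 4)*104 = 100*104 = 10400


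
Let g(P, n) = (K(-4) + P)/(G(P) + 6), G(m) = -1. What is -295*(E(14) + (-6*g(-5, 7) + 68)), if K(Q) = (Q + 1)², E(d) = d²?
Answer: -76464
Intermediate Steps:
K(Q) = (1 + Q)²
g(P, n) = 9/5 + P/5 (g(P, n) = ((1 - 4)² + P)/(-1 + 6) = ((-3)² + P)/5 = (9 + P)*(⅕) = 9/5 + P/5)
-295*(E(14) + (-6*g(-5, 7) + 68)) = -295*(14² + (-6*(9/5 + (⅕)*(-5)) + 68)) = -295*(196 + (-6*(9/5 - 1) + 68)) = -295*(196 + (-6*⅘ + 68)) = -295*(196 + (-24/5 + 68)) = -295*(196 + 316/5) = -295*1296/5 = -76464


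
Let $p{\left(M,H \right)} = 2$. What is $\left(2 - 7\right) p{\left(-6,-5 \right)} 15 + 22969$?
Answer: $22819$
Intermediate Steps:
$\left(2 - 7\right) p{\left(-6,-5 \right)} 15 + 22969 = \left(2 - 7\right) 2 \cdot 15 + 22969 = \left(-5\right) 2 \cdot 15 + 22969 = \left(-10\right) 15 + 22969 = -150 + 22969 = 22819$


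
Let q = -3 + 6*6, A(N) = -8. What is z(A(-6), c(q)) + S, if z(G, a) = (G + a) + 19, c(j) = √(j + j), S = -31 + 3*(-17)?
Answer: -71 + √66 ≈ -62.876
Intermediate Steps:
S = -82 (S = -31 - 51 = -82)
q = 33 (q = -3 + 36 = 33)
c(j) = √2*√j (c(j) = √(2*j) = √2*√j)
z(G, a) = 19 + G + a
z(A(-6), c(q)) + S = (19 - 8 + √2*√33) - 82 = (19 - 8 + √66) - 82 = (11 + √66) - 82 = -71 + √66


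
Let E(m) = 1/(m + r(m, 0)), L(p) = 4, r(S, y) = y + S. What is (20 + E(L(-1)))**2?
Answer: 25921/64 ≈ 405.02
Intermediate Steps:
r(S, y) = S + y
E(m) = 1/(2*m) (E(m) = 1/(m + (m + 0)) = 1/(m + m) = 1/(2*m))
(20 + E(L(-1)))**2 = (20 + (1/2)/4)**2 = (20 + (1/2)*(1/4))**2 = (20 + 1/8)**2 = (161/8)**2 = 25921/64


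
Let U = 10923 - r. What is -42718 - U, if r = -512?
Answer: -54153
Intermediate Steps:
U = 11435 (U = 10923 - 1*(-512) = 10923 + 512 = 11435)
-42718 - U = -42718 - 1*11435 = -42718 - 11435 = -54153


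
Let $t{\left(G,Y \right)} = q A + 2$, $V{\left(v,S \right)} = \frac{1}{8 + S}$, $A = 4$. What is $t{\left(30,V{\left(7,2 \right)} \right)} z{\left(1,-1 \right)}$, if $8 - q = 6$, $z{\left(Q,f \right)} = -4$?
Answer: $-40$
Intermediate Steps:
$q = 2$ ($q = 8 - 6 = 2$)
$t{\left(G,Y \right)} = 10$ ($t{\left(G,Y \right)} = 2 \cdot 4 + 2 = 8 + 2 = 10$)
$t{\left(30,V{\left(7,2 \right)} \right)} z{\left(1,-1 \right)} = 10 \left(-4\right) = -40$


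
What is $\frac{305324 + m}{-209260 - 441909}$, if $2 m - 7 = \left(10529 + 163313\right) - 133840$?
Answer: $- \frac{650657}{1302338} \approx -0.49961$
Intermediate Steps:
$m = \frac{40009}{2}$ ($m = \frac{7}{2} + \frac{\left(10529 + 163313\right) - 133840}{2} = \frac{7}{2} + \frac{173842 - 133840}{2} = \frac{7}{2} + \frac{1}{2} \cdot 40002 = \frac{7}{2} + 20001 = \frac{40009}{2} \approx 20005.0$)
$\frac{305324 + m}{-209260 - 441909} = \frac{305324 + \frac{40009}{2}}{-209260 - 441909} = \frac{650657}{2 \left(-651169\right)} = \frac{650657}{2} \left(- \frac{1}{651169}\right) = - \frac{650657}{1302338}$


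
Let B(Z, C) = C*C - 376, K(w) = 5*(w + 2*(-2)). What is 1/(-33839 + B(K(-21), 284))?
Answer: 1/46441 ≈ 2.1533e-5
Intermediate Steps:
K(w) = -20 + 5*w (K(w) = 5*(w - 4) = 5*(-4 + w) = -20 + 5*w)
B(Z, C) = -376 + C² (B(Z, C) = C² - 376 = -376 + C²)
1/(-33839 + B(K(-21), 284)) = 1/(-33839 + (-376 + 284²)) = 1/(-33839 + (-376 + 80656)) = 1/(-33839 + 80280) = 1/46441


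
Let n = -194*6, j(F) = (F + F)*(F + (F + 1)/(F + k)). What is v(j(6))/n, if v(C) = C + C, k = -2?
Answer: -31/194 ≈ -0.15979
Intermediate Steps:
j(F) = 2*F*(F + (1 + F)/(-2 + F)) (j(F) = (F + F)*(F + (F + 1)/(F - 2)) = (2*F)*(F + (1 + F)/(-2 + F)) = 2*F*(F + (1 + F)/(-2 + F)))
v(C) = 2*C
n = -1164
v(j(6))/n = (2*(2*6*(1 + 6² - 1*6)/(-2 + 6)))/(-1164) = (2*(2*6*(1 + 36 - 6)/4))*(-1/1164) = (2*(2*6*(¼)*31))*(-1/1164) = (2*93)*(-1/1164) = 186*(-1/1164) = -31/194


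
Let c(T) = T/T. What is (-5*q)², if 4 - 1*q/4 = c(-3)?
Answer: 3600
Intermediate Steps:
c(T) = 1
q = 12 (q = 16 - 4*1 = 16 - 4 = 12)
(-5*q)² = (-5*12)² = (-60)² = 3600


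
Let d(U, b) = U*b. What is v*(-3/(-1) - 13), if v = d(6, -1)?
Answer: 60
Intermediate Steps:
v = -6 (v = 6*(-1) = -6)
v*(-3/(-1) - 13) = -6*(-3/(-1) - 13) = -6*(-3*(-1) - 13) = -6*(3 - 13) = -6*(-10) = 60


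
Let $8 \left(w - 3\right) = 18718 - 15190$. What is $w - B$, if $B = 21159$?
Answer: $-20715$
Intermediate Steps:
$w = 444$ ($w = 3 + \frac{18718 - 15190}{8} = 3 + \frac{1}{8} \cdot 3528 = 3 + 441 = 444$)
$w - B = 444 - 21159 = -20715$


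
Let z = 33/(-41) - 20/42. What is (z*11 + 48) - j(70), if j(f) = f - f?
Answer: 29195/861 ≈ 33.908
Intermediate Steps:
z = -1103/861 (z = 33*(-1/41) - 20*1/42 = -33/41 - 10/21 = -1103/861 ≈ -1.2811)
j(f) = 0
(z*11 + 48) - j(70) = (-1103/861*11 + 48) - 1*0 = (-12133/861 + 48) + 0 = 29195/861 + 0 = 29195/861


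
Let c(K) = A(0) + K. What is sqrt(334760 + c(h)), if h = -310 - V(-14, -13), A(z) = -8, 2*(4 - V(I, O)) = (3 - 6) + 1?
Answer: sqrt(334437) ≈ 578.31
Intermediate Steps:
V(I, O) = 5 (V(I, O) = 4 - ((3 - 6) + 1)/2 = 4 - (-3 + 1)/2 = 4 - 1/2*(-2) = 4 + 1 = 5)
h = -315 (h = -310 - 1*5 = -310 - 5 = -315)
c(K) = -8 + K
sqrt(334760 + c(h)) = sqrt(334760 + (-8 - 315)) = sqrt(334760 - 323) = sqrt(334437)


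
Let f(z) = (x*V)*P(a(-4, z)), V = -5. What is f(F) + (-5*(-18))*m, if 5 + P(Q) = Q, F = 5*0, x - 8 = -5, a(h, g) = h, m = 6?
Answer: 675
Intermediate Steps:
x = 3 (x = 8 - 5 = 3)
F = 0
P(Q) = -5 + Q
f(z) = 135 (f(z) = (3*(-5))*(-5 - 4) = -15*(-9) = 135)
f(F) + (-5*(-18))*m = 135 - 5*(-18)*6 = 135 + 90*6 = 135 + 540 = 675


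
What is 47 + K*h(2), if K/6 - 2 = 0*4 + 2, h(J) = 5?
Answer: 167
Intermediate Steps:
K = 24 (K = 12 + 6*(0*4 + 2) = 12 + 6*(0 + 2) = 12 + 6*2 = 12 + 12 = 24)
47 + K*h(2) = 47 + 24*5 = 47 + 120 = 167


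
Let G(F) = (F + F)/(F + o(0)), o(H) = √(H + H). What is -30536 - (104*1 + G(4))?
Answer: -30642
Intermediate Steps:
o(H) = √2*√H (o(H) = √(2*H) = √2*√H)
G(F) = 2 (G(F) = (F + F)/(F + √2*√0) = (2*F)/(F + √2*0) = (2*F)/(F + 0) = (2*F)/F = 2)
-30536 - (104*1 + G(4)) = -30536 - (104*1 + 2) = -30536 - (104 + 2) = -30536 - 1*106 = -30536 - 106 = -30642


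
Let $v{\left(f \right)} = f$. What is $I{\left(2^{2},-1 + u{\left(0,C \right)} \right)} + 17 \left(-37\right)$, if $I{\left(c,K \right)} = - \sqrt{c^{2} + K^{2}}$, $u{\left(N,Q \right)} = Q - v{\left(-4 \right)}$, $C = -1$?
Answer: $-629 - 2 \sqrt{5} \approx -633.47$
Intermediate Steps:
$u{\left(N,Q \right)} = 4 + Q$ ($u{\left(N,Q \right)} = Q - -4 = Q + 4 = 4 + Q$)
$I{\left(c,K \right)} = - \sqrt{K^{2} + c^{2}}$
$I{\left(2^{2},-1 + u{\left(0,C \right)} \right)} + 17 \left(-37\right) = - \sqrt{\left(-1 + \left(4 - 1\right)\right)^{2} + \left(2^{2}\right)^{2}} + 17 \left(-37\right) = - \sqrt{\left(-1 + 3\right)^{2} + 4^{2}} - 629 = - \sqrt{2^{2} + 16} - 629 = - \sqrt{4 + 16} - 629 = - \sqrt{20} - 629 = - 2 \sqrt{5} - 629 = -629 - 2 \sqrt{5}$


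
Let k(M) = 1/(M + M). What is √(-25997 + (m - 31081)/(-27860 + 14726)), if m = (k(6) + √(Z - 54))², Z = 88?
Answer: √(-645714083365230 - 315216*√34)/157608 ≈ 161.23*I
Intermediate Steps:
k(M) = 1/(2*M)
m = (1/12 + √34)² (m = ((½)/6 + √(88 - 54))² = ((½)*(⅙) + √34)² = (1/12 + √34)² ≈ 34.979)
√(-25997 + (m - 31081)/(-27860 + 14726)) = √(-25997 + ((4897/144 + √34/6) - 31081)/(-27860 + 14726)) = √(-25997 + (-4470767/144 + √34/6)/(-13134)) = √(-25997 + (-4470767/144 + √34/6)*(-1/13134)) = √(-25997 + (4470767/1891296 - √34/78804)) = √(-49163551345/1891296 - √34/78804)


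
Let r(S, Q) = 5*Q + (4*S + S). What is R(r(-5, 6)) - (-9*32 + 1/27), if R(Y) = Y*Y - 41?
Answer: 7343/27 ≈ 271.96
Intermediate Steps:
r(S, Q) = 5*Q + 5*S
R(Y) = -41 + Y² (R(Y) = Y² - 41 = -41 + Y²)
R(r(-5, 6)) - (-9*32 + 1/27) = (-41 + (5*6 + 5*(-5))²) - (-9*32 + 1/27) = (-41 + (30 - 25)²) - (-288 + 1*(1/27)) = (-41 + 5²) - (-288 + 1/27) = (-41 + 25) - 1*(-7775/27) = -16 + 7775/27 = 7343/27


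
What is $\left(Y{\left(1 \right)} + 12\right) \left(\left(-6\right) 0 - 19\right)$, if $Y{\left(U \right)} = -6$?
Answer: $-114$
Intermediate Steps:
$\left(Y{\left(1 \right)} + 12\right) \left(\left(-6\right) 0 - 19\right) = \left(-6 + 12\right) \left(\left(-6\right) 0 - 19\right) = 6 \left(0 - 19\right) = 6 \left(-19\right) = -114$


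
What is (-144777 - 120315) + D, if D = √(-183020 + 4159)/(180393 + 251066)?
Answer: -265092 + I*√178861/431459 ≈ -2.6509e+5 + 0.00098021*I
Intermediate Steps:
D = I*√178861/431459 (D = √(-178861)/431459 = (I*√178861)*(1/431459) = I*√178861/431459 ≈ 0.00098021*I)
(-144777 - 120315) + D = (-144777 - 120315) + I*√178861/431459 = -265092 + I*√178861/431459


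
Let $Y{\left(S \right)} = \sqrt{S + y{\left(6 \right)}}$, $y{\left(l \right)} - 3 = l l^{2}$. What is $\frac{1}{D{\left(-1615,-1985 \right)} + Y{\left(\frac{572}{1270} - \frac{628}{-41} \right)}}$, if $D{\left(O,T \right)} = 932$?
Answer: $\frac{24264620}{22608513669} - \frac{\sqrt{159130371985}}{22608513669} \approx 0.0010556$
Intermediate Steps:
$y{\left(l \right)} = 3 + l^{3}$ ($y{\left(l \right)} = 3 + l l^{2} = 3 + l^{3}$)
$Y{\left(S \right)} = \sqrt{219 + S}$ ($Y{\left(S \right)} = \sqrt{S + \left(3 + 6^{3}\right)} = \sqrt{S + \left(3 + 216\right)} = \sqrt{S + 219} = \sqrt{219 + S}$)
$\frac{1}{D{\left(-1615,-1985 \right)} + Y{\left(\frac{572}{1270} - \frac{628}{-41} \right)}} = \frac{1}{932 + \sqrt{219 + \left(\frac{572}{1270} - \frac{628}{-41}\right)}} = \frac{1}{932 + \sqrt{219 + \left(572 \cdot \frac{1}{1270} - - \frac{628}{41}\right)}} = \frac{1}{932 + \sqrt{219 + \left(\frac{286}{635} + \frac{628}{41}\right)}} = \frac{1}{932 + \sqrt{219 + \frac{410506}{26035}}} = \frac{1}{932 + \sqrt{\frac{6112171}{26035}}} = \frac{1}{932 + \frac{\sqrt{159130371985}}{26035}}$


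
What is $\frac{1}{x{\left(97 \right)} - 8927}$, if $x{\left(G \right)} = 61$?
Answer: $- \frac{1}{8866} \approx -0.00011279$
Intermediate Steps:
$\frac{1}{x{\left(97 \right)} - 8927} = \frac{1}{61 - 8927} = \frac{1}{-8866} = - \frac{1}{8866}$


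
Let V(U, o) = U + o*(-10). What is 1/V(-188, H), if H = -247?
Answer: 1/2282 ≈ 0.00043821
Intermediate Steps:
V(U, o) = U - 10*o
1/V(-188, H) = 1/(-188 - 10*(-247)) = 1/(-188 + 2470) = 1/2282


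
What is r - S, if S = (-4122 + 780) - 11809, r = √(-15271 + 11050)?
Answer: 15151 + 3*I*√469 ≈ 15151.0 + 64.969*I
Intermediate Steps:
r = 3*I*√469 (r = √(-4221) = 3*I*√469 ≈ 64.969*I)
S = -15151 (S = -3342 - 11809 = -15151)
r - S = 3*I*√469 - 1*(-15151) = 3*I*√469 + 15151 = 15151 + 3*I*√469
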